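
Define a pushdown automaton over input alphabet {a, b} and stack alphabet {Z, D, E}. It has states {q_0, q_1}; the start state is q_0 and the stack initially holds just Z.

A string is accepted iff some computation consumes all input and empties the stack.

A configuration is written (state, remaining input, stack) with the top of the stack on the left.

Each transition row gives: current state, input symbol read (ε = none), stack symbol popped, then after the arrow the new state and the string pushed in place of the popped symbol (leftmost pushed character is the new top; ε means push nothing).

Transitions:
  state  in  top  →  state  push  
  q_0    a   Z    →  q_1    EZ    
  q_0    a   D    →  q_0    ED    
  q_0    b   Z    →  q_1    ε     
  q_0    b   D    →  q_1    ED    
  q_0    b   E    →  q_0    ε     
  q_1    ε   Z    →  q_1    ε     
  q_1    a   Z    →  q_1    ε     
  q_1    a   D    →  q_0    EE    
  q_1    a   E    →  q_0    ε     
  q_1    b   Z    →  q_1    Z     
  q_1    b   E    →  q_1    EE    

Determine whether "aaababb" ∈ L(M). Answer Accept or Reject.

Accept

One accepting computation: (q_0, aaababb, Z) ⊢ (q_1, aababb, EZ) ⊢ (q_0, ababb, Z) ⊢ (q_1, babb, EZ) ⊢ (q_1, abb, EEZ) ⊢ (q_0, bb, EZ) ⊢ (q_0, b, Z) ⊢ (q_1, ε, ε)
All input consumed and the stack is empty.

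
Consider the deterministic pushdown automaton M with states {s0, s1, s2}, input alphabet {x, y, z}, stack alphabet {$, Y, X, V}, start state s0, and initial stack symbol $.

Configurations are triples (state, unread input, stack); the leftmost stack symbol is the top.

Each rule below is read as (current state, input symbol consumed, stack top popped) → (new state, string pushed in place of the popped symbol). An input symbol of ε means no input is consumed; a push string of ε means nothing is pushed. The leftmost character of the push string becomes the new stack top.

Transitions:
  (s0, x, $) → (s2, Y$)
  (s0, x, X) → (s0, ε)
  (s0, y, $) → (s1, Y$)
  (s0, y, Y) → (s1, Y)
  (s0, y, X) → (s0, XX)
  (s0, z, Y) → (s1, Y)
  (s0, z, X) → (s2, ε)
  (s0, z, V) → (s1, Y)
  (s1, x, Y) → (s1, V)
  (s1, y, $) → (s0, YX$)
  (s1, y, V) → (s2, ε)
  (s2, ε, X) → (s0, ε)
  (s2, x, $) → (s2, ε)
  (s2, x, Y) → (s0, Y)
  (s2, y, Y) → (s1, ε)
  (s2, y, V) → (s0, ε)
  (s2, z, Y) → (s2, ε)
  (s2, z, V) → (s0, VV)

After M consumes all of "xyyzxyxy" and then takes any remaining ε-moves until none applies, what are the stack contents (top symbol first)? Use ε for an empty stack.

(s0, xyyzxyxy, $)
  read x, top $: go to s2, push Y$ → (s2, yyzxyxy, Y$)
  read y, top Y: go to s1, push ε → (s1, yzxyxy, $)
  read y, top $: go to s0, push YX$ → (s0, zxyxy, YX$)
  read z, top Y: go to s1, push Y → (s1, xyxy, YX$)
  read x, top Y: go to s1, push V → (s1, yxy, VX$)
  read y, top V: go to s2, push ε → (s2, xy, X$)
  ε-move, top X: go to s0, push ε → (s0, xy, $)
  read x, top $: go to s2, push Y$ → (s2, y, Y$)
  read y, top Y: go to s1, push ε → (s1, ε, $)
All input consumed in state s1 with stack $.

$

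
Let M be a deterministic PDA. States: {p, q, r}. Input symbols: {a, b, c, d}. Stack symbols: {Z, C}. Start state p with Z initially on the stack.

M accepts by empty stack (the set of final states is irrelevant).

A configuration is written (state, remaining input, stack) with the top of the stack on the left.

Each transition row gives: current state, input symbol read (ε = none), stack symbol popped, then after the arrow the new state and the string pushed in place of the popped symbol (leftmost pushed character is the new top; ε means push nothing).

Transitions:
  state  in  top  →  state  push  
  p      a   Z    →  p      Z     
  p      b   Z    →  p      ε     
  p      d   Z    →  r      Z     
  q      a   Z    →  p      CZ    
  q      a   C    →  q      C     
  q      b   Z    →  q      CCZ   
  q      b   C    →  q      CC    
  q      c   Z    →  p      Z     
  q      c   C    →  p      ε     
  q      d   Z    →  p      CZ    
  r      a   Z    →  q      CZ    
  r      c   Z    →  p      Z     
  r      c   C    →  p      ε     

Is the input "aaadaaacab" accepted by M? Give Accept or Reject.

(p, aaadaaacab, Z)
  read a, top Z: go to p, push Z → (p, aadaaacab, Z)
  read a, top Z: go to p, push Z → (p, adaaacab, Z)
  read a, top Z: go to p, push Z → (p, daaacab, Z)
  read d, top Z: go to r, push Z → (r, aaacab, Z)
  read a, top Z: go to q, push CZ → (q, aacab, CZ)
  read a, top C: go to q, push C → (q, acab, CZ)
  read a, top C: go to q, push C → (q, cab, CZ)
  read c, top C: go to p, push ε → (p, ab, Z)
  read a, top Z: go to p, push Z → (p, b, Z)
  read b, top Z: go to p, push ε → (p, ε, ε)
All input consumed and the stack is empty.

Accept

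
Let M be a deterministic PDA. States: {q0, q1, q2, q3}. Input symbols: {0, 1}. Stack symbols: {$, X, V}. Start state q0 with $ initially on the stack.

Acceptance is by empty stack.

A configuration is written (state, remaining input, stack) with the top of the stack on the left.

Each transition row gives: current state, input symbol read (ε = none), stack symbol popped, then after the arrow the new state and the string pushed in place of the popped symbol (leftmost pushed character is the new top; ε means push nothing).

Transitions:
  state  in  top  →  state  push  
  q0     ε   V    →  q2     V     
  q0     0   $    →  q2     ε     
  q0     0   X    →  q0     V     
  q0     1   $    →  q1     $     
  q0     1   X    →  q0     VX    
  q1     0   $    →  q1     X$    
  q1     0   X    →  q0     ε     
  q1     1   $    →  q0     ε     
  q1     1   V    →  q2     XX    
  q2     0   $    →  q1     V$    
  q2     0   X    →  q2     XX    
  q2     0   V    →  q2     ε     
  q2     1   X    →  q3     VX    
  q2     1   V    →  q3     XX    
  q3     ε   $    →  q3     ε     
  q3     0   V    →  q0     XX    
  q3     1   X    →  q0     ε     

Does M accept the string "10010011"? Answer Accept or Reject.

(q0, 10010011, $) ⊢ (q1, 0010011, $) ⊢ (q1, 010011, X$) ⊢ (q0, 10011, $) ⊢ (q1, 0011, $) ⊢ (q1, 011, X$) ⊢ (q0, 11, $) ⊢ (q1, 1, $) ⊢ (q0, ε, ε)
All input consumed and the stack is empty.

Accept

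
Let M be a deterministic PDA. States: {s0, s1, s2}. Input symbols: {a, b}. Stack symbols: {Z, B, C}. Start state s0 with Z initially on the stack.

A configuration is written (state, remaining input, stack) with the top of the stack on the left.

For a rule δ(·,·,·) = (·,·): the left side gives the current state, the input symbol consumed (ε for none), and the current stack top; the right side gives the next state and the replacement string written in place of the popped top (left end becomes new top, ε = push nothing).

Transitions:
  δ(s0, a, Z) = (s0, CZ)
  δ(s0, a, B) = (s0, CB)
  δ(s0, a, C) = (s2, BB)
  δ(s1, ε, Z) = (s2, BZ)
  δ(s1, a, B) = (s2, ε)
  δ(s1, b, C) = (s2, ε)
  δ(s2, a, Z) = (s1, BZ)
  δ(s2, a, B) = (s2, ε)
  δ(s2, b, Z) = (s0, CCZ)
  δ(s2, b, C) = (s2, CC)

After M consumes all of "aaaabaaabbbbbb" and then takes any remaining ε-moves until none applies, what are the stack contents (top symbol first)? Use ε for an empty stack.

(s0, aaaabaaabbbbbb, Z) ⊢ (s0, aaabaaabbbbbb, CZ) ⊢ (s2, aabaaabbbbbb, BBZ) ⊢ (s2, abaaabbbbbb, BZ) ⊢ (s2, baaabbbbbb, Z) ⊢ (s0, aaabbbbbb, CCZ) ⊢ (s2, aabbbbbb, BBCZ) ⊢ (s2, abbbbbb, BCZ) ⊢ (s2, bbbbbb, CZ) ⊢ (s2, bbbbb, CCZ) ⊢ (s2, bbbb, CCCZ) ⊢ (s2, bbb, CCCCZ) ⊢ (s2, bb, CCCCCZ) ⊢ (s2, b, CCCCCCZ) ⊢ (s2, ε, CCCCCCCZ)
All input consumed in state s2 with stack CCCCCCCZ.

CCCCCCCZ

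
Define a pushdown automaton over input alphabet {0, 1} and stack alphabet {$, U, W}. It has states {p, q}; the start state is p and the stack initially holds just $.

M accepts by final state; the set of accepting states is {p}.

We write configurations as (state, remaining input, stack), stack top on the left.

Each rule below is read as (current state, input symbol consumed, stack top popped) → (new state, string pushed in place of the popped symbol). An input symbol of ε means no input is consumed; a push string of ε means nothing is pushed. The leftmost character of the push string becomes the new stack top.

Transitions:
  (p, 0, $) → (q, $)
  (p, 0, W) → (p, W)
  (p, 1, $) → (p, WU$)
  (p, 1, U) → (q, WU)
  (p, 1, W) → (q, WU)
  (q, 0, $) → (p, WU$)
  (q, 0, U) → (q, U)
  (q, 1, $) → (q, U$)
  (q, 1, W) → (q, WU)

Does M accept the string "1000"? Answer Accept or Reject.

One accepting computation: (p, 1000, $) ⊢ (p, 000, WU$) ⊢ (p, 00, WU$) ⊢ (p, 0, WU$) ⊢ (p, ε, WU$)
All input consumed and state p ∈ F.

Accept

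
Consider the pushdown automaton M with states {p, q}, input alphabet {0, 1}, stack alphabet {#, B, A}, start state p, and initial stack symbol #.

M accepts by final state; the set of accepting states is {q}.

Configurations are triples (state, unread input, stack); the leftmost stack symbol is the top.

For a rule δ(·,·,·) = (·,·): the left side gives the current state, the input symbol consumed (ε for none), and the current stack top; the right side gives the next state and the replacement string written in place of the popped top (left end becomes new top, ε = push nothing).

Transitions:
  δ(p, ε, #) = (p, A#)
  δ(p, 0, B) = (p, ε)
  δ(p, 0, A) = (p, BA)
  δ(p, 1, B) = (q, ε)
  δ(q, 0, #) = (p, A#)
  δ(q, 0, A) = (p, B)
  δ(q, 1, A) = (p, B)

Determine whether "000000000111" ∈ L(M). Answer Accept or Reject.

One accepting computation: (p, 000000000111, #) ⊢ (p, 000000000111, A#) ⊢ (p, 00000000111, BA#) ⊢ (p, 0000000111, A#) ⊢ (p, 000000111, BA#) ⊢ (p, 00000111, A#) ⊢ (p, 0000111, BA#) ⊢ (p, 000111, A#) ⊢ (p, 00111, BA#) ⊢ (p, 0111, A#) ⊢ (p, 111, BA#) ⊢ (q, 11, A#) ⊢ (p, 1, B#) ⊢ (q, ε, #)
All input consumed and state q ∈ F.

Accept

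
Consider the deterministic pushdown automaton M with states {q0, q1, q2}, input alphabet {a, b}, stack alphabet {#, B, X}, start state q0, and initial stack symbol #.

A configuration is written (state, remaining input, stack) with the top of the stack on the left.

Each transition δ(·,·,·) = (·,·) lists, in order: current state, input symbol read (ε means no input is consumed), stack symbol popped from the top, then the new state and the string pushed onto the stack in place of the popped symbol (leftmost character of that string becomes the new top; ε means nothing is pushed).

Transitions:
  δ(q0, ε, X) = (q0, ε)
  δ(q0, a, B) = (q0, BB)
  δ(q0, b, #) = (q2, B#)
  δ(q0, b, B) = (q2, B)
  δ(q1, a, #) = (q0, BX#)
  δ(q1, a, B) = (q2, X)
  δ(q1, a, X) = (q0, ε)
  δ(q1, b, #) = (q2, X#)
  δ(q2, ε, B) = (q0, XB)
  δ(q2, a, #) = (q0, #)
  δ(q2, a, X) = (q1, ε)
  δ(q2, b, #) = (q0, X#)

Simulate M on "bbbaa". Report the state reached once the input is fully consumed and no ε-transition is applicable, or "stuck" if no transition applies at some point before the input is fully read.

q0

(q0, bbbaa, #)
  read b, top #: go to q2, push B# → (q2, bbaa, B#)
  ε-move, top B: go to q0, push XB → (q0, bbaa, XB#)
  ε-move, top X: go to q0, push ε → (q0, bbaa, B#)
  read b, top B: go to q2, push B → (q2, baa, B#)
  ε-move, top B: go to q0, push XB → (q0, baa, XB#)
  ε-move, top X: go to q0, push ε → (q0, baa, B#)
  read b, top B: go to q2, push B → (q2, aa, B#)
  ε-move, top B: go to q0, push XB → (q0, aa, XB#)
  ε-move, top X: go to q0, push ε → (q0, aa, B#)
  read a, top B: go to q0, push BB → (q0, a, BB#)
  read a, top B: go to q0, push BB → (q0, ε, BBB#)
All input consumed; M is in state q0.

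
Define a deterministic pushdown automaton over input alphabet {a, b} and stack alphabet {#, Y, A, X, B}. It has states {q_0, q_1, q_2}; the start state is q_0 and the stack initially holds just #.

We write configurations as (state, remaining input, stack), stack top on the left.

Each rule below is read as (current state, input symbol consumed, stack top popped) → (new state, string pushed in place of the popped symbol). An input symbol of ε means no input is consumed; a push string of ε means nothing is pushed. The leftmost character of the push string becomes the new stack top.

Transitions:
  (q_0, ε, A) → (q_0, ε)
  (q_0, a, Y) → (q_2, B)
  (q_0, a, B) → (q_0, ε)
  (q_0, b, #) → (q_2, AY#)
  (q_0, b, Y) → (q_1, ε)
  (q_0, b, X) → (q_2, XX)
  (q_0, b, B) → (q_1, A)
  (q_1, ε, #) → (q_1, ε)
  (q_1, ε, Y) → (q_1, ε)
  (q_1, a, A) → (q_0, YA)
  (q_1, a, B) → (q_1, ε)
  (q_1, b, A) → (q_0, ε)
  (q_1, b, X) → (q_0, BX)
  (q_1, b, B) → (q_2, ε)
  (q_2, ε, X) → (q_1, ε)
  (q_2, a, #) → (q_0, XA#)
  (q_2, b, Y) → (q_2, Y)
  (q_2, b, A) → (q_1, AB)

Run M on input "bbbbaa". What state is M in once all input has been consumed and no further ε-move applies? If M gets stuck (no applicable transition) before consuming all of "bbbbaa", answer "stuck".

q_2

(q_0, bbbbaa, #)
  read b, top #: go to q_2, push AY# → (q_2, bbbaa, AY#)
  read b, top A: go to q_1, push AB → (q_1, bbaa, ABY#)
  read b, top A: go to q_0, push ε → (q_0, baa, BY#)
  read b, top B: go to q_1, push A → (q_1, aa, AY#)
  read a, top A: go to q_0, push YA → (q_0, a, YAY#)
  read a, top Y: go to q_2, push B → (q_2, ε, BAY#)
All input consumed; M is in state q_2.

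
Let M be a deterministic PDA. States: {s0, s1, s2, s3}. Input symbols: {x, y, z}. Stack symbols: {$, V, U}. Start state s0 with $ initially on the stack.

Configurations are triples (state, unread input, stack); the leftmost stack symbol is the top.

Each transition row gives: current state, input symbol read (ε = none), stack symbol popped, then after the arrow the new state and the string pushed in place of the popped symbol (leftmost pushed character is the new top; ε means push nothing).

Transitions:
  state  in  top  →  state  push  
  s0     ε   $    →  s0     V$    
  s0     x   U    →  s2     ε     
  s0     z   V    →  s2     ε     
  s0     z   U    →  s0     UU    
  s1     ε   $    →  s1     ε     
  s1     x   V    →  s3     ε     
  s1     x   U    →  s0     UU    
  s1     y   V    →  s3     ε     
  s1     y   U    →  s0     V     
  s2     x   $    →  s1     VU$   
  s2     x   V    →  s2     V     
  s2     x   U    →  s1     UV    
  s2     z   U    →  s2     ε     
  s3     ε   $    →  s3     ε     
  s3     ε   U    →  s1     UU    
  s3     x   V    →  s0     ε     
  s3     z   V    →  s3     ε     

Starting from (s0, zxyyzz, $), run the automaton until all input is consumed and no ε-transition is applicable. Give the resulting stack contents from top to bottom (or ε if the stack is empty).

(s0, zxyyzz, $) ⊢ (s0, zxyyzz, V$) ⊢ (s2, xyyzz, $) ⊢ (s1, yyzz, VU$) ⊢ (s3, yzz, U$) ⊢ (s1, yzz, UU$) ⊢ (s0, zz, VU$) ⊢ (s2, z, U$) ⊢ (s2, ε, $)
All input consumed in state s2 with stack $.

$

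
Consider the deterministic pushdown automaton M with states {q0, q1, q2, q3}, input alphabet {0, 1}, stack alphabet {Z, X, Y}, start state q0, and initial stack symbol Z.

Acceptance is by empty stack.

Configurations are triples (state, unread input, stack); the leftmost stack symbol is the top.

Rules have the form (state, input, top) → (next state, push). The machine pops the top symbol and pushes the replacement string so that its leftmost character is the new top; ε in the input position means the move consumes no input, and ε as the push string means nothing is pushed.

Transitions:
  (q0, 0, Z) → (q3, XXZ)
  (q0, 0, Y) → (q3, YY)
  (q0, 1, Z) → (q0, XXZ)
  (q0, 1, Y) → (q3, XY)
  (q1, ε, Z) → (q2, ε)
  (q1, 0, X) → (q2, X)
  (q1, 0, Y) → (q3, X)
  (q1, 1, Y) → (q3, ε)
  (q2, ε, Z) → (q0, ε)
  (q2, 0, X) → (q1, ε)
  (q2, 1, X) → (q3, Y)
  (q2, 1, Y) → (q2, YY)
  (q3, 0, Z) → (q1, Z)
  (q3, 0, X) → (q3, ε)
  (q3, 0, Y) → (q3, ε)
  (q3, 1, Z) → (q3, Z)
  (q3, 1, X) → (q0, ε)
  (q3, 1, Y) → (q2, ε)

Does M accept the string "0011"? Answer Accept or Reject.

Reject

(q0, 0011, Z)
  read 0, top Z: go to q3, push XXZ → (q3, 011, XXZ)
  read 0, top X: go to q3, push ε → (q3, 11, XZ)
  read 1, top X: go to q0, push ε → (q0, 1, Z)
  read 1, top Z: go to q0, push XXZ → (q0, ε, XXZ)
All input consumed; stack is XXZ, not empty, and no further ε-move applies.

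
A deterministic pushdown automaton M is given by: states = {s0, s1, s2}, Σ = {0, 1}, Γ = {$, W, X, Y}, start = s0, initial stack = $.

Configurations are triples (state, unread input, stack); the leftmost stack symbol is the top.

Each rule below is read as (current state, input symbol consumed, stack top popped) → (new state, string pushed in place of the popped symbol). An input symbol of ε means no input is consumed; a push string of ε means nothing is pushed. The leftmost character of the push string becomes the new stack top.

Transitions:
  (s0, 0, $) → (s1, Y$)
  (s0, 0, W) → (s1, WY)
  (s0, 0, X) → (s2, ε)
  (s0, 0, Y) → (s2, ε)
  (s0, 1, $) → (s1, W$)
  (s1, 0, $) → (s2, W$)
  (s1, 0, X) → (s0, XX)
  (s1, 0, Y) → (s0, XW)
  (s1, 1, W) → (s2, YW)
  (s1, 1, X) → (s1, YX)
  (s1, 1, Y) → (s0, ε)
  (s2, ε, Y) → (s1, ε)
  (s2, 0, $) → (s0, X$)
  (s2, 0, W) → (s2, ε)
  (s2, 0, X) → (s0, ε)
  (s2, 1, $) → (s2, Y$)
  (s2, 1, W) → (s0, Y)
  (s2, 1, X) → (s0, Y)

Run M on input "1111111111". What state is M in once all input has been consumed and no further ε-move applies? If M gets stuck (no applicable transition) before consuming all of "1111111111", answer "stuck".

s1

(s0, 1111111111, $)
  read 1, top $: go to s1, push W$ → (s1, 111111111, W$)
  read 1, top W: go to s2, push YW → (s2, 11111111, YW$)
  ε-move, top Y: go to s1, push ε → (s1, 11111111, W$)
  read 1, top W: go to s2, push YW → (s2, 1111111, YW$)
  ε-move, top Y: go to s1, push ε → (s1, 1111111, W$)
  read 1, top W: go to s2, push YW → (s2, 111111, YW$)
  ε-move, top Y: go to s1, push ε → (s1, 111111, W$)
  read 1, top W: go to s2, push YW → (s2, 11111, YW$)
  ε-move, top Y: go to s1, push ε → (s1, 11111, W$)
  read 1, top W: go to s2, push YW → (s2, 1111, YW$)
  ε-move, top Y: go to s1, push ε → (s1, 1111, W$)
  read 1, top W: go to s2, push YW → (s2, 111, YW$)
  ε-move, top Y: go to s1, push ε → (s1, 111, W$)
  read 1, top W: go to s2, push YW → (s2, 11, YW$)
  ε-move, top Y: go to s1, push ε → (s1, 11, W$)
  read 1, top W: go to s2, push YW → (s2, 1, YW$)
  ε-move, top Y: go to s1, push ε → (s1, 1, W$)
  read 1, top W: go to s2, push YW → (s2, ε, YW$)
  ε-move, top Y: go to s1, push ε → (s1, ε, W$)
All input consumed; M is in state s1.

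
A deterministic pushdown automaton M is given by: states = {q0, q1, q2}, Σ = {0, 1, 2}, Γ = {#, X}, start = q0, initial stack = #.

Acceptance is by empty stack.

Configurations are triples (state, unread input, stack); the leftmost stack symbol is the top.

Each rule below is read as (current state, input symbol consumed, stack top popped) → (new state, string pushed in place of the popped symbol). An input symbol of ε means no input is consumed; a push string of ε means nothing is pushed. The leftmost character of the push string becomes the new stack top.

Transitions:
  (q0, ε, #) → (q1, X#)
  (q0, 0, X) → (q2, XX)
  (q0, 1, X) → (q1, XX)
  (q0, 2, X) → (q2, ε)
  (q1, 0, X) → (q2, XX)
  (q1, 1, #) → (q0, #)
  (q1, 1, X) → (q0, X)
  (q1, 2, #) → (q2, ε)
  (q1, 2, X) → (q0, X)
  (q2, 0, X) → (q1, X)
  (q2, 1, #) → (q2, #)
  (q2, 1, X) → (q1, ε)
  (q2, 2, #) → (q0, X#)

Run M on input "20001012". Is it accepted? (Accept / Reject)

(q0, 20001012, #)
  ε-move, top #: go to q1, push X# → (q1, 20001012, X#)
  read 2, top X: go to q0, push X → (q0, 0001012, X#)
  read 0, top X: go to q2, push XX → (q2, 001012, XX#)
  read 0, top X: go to q1, push X → (q1, 01012, XX#)
  read 0, top X: go to q2, push XX → (q2, 1012, XXX#)
  read 1, top X: go to q1, push ε → (q1, 012, XX#)
  read 0, top X: go to q2, push XX → (q2, 12, XXX#)
  read 1, top X: go to q1, push ε → (q1, 2, XX#)
  read 2, top X: go to q0, push X → (q0, ε, XX#)
All input consumed; stack is XX#, not empty, and no further ε-move applies.

Reject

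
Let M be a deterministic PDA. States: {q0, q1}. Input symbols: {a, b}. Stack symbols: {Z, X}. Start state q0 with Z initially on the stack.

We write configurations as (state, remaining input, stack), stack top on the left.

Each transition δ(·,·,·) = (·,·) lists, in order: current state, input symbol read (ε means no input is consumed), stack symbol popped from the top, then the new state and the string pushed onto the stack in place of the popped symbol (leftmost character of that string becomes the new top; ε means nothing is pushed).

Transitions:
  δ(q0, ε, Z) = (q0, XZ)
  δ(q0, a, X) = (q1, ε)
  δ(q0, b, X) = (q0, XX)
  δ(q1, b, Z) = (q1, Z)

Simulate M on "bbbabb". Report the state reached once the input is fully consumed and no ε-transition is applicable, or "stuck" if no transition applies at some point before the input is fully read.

stuck

(q0, bbbabb, Z) ⊢ (q0, bbbabb, XZ) ⊢ (q0, bbabb, XXZ) ⊢ (q0, babb, XXXZ) ⊢ (q0, abb, XXXXZ) ⊢ (q1, bb, XXXZ)
No transition for (q1, b, top X); M blocks with input bb remaining.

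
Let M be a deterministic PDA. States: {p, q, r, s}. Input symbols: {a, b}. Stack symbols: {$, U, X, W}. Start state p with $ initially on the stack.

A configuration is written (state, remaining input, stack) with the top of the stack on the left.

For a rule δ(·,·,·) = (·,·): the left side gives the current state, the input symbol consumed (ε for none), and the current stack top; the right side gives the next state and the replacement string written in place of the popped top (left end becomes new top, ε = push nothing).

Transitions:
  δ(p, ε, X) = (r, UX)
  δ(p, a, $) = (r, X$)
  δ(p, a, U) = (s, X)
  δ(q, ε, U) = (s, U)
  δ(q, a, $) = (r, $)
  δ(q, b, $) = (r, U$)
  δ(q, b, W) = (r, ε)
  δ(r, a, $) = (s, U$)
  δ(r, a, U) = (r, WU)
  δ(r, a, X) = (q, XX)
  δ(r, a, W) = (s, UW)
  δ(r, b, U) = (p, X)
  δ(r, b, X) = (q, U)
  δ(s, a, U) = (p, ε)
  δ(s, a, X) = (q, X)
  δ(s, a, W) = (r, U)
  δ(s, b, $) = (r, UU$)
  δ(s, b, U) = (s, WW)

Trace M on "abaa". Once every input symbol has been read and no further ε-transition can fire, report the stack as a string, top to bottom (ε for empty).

(p, abaa, $) ⊢ (r, baa, X$) ⊢ (q, aa, U$) ⊢ (s, aa, U$) ⊢ (p, a, $) ⊢ (r, ε, X$)
All input consumed in state r with stack X$.

X$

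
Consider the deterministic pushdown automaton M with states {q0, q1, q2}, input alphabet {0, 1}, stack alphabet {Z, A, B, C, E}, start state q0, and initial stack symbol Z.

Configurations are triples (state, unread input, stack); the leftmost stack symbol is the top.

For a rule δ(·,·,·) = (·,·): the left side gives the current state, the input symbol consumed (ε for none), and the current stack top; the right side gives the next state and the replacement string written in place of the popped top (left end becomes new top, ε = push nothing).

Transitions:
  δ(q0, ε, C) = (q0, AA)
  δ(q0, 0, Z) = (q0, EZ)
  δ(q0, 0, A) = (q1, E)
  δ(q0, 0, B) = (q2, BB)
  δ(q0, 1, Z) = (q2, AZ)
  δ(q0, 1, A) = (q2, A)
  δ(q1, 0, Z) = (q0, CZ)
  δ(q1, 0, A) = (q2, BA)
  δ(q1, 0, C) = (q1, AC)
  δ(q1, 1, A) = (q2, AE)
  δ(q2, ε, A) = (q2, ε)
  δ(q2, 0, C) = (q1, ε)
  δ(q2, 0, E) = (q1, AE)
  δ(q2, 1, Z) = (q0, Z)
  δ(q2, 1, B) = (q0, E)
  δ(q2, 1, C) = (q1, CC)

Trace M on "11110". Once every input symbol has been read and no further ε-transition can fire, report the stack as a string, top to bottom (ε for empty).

(q0, 11110, Z)
  read 1, top Z: go to q2, push AZ → (q2, 1110, AZ)
  ε-move, top A: go to q2, push ε → (q2, 1110, Z)
  read 1, top Z: go to q0, push Z → (q0, 110, Z)
  read 1, top Z: go to q2, push AZ → (q2, 10, AZ)
  ε-move, top A: go to q2, push ε → (q2, 10, Z)
  read 1, top Z: go to q0, push Z → (q0, 0, Z)
  read 0, top Z: go to q0, push EZ → (q0, ε, EZ)
All input consumed in state q0 with stack EZ.

EZ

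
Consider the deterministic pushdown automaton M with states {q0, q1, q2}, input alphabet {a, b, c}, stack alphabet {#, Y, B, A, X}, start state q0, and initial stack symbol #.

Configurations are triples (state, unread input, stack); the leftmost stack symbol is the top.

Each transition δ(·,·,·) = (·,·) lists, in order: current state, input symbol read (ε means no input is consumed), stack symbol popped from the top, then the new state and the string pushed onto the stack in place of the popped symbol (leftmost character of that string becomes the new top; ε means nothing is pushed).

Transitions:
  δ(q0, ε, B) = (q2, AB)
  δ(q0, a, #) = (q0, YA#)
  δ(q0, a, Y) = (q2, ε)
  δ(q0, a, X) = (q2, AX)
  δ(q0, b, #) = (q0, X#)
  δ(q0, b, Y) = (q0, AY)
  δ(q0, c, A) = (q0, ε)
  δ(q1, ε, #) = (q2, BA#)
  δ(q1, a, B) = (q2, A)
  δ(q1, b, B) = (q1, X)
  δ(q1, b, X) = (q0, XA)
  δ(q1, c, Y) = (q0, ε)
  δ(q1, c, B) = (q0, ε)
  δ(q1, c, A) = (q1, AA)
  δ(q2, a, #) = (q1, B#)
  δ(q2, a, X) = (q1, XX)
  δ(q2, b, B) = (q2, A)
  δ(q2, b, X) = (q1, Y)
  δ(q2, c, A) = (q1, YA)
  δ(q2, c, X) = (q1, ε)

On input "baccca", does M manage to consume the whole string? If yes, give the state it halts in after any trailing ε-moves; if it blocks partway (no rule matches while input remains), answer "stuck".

(q0, baccca, #)
  read b, top #: go to q0, push X# → (q0, accca, X#)
  read a, top X: go to q2, push AX → (q2, ccca, AX#)
  read c, top A: go to q1, push YA → (q1, cca, YAX#)
  read c, top Y: go to q0, push ε → (q0, ca, AX#)
  read c, top A: go to q0, push ε → (q0, a, X#)
  read a, top X: go to q2, push AX → (q2, ε, AX#)
All input consumed; M is in state q2.

q2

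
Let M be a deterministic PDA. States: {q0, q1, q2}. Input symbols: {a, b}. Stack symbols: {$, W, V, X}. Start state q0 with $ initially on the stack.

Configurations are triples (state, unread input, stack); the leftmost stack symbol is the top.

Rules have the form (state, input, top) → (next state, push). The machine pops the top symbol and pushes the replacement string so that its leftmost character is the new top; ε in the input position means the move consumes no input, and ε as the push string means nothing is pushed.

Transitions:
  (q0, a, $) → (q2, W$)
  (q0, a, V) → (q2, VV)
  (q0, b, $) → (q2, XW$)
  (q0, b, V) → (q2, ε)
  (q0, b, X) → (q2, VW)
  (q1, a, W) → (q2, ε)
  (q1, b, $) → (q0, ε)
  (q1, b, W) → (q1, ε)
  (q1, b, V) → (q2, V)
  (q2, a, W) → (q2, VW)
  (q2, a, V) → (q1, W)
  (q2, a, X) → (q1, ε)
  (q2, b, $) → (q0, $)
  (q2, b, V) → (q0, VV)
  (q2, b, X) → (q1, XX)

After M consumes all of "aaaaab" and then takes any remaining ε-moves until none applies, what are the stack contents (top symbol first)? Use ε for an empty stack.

VVW$

(q0, aaaaab, $) ⊢ (q2, aaaab, W$) ⊢ (q2, aaab, VW$) ⊢ (q1, aab, WW$) ⊢ (q2, ab, W$) ⊢ (q2, b, VW$) ⊢ (q0, ε, VVW$)
All input consumed in state q0 with stack VVW$.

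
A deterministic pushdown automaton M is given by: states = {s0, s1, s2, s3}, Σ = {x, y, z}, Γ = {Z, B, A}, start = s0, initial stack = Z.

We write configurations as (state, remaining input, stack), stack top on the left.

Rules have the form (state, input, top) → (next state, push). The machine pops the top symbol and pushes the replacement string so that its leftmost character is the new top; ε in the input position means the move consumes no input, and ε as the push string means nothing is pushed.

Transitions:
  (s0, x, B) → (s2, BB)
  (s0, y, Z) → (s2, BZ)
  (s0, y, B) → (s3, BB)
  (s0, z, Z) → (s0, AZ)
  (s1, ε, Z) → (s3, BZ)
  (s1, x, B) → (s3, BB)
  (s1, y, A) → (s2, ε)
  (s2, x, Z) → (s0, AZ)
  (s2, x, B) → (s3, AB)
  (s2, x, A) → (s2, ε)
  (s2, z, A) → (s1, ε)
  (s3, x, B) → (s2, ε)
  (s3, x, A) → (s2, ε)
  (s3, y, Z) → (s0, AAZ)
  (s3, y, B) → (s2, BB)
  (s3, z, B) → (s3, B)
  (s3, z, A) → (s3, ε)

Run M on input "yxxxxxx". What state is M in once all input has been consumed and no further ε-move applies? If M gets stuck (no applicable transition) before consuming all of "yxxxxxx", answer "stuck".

(s0, yxxxxxx, Z) ⊢ (s2, xxxxxx, BZ) ⊢ (s3, xxxxx, ABZ) ⊢ (s2, xxxx, BZ) ⊢ (s3, xxx, ABZ) ⊢ (s2, xx, BZ) ⊢ (s3, x, ABZ) ⊢ (s2, ε, BZ)
All input consumed; M is in state s2.

s2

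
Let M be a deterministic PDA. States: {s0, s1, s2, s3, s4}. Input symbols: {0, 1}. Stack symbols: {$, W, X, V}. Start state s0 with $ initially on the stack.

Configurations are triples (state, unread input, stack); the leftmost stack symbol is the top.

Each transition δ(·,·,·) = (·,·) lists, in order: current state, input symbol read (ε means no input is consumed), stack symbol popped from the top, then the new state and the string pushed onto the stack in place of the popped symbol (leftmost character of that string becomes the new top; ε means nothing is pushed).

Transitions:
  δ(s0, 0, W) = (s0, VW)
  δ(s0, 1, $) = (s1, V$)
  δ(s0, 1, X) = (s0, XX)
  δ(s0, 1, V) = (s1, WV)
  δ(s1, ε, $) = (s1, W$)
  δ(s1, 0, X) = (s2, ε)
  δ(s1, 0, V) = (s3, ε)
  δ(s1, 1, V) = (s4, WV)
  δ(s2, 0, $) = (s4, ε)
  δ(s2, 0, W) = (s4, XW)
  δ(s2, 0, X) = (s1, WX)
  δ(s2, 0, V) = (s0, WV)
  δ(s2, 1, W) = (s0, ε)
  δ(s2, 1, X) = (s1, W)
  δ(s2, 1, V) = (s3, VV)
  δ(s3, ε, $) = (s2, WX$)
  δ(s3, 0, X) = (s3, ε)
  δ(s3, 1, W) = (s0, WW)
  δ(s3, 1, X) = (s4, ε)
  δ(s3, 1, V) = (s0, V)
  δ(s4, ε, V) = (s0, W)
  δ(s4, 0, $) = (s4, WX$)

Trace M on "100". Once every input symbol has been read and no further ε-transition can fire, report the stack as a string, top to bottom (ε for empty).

XWX$

(s0, 100, $) ⊢ (s1, 00, V$) ⊢ (s3, 0, $) ⊢ (s2, 0, WX$) ⊢ (s4, ε, XWX$)
All input consumed in state s4 with stack XWX$.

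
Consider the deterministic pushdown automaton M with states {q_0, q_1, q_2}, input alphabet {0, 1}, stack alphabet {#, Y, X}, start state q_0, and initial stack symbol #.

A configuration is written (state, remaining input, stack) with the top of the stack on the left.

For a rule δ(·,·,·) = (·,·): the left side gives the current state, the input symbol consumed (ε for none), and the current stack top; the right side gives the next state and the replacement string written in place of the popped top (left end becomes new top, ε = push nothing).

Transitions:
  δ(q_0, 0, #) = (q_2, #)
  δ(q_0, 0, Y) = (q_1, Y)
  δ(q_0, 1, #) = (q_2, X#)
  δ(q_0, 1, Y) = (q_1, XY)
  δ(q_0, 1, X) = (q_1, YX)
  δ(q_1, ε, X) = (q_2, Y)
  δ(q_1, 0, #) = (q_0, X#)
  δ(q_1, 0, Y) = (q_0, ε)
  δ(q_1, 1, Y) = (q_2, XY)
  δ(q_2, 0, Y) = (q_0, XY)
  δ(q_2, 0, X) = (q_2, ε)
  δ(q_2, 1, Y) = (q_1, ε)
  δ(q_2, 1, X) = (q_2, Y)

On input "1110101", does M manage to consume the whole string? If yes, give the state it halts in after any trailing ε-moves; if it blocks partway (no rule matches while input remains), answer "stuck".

q_1

(q_0, 1110101, #)
  read 1, top #: go to q_2, push X# → (q_2, 110101, X#)
  read 1, top X: go to q_2, push Y → (q_2, 10101, Y#)
  read 1, top Y: go to q_1, push ε → (q_1, 0101, #)
  read 0, top #: go to q_0, push X# → (q_0, 101, X#)
  read 1, top X: go to q_1, push YX → (q_1, 01, YX#)
  read 0, top Y: go to q_0, push ε → (q_0, 1, X#)
  read 1, top X: go to q_1, push YX → (q_1, ε, YX#)
All input consumed; M is in state q_1.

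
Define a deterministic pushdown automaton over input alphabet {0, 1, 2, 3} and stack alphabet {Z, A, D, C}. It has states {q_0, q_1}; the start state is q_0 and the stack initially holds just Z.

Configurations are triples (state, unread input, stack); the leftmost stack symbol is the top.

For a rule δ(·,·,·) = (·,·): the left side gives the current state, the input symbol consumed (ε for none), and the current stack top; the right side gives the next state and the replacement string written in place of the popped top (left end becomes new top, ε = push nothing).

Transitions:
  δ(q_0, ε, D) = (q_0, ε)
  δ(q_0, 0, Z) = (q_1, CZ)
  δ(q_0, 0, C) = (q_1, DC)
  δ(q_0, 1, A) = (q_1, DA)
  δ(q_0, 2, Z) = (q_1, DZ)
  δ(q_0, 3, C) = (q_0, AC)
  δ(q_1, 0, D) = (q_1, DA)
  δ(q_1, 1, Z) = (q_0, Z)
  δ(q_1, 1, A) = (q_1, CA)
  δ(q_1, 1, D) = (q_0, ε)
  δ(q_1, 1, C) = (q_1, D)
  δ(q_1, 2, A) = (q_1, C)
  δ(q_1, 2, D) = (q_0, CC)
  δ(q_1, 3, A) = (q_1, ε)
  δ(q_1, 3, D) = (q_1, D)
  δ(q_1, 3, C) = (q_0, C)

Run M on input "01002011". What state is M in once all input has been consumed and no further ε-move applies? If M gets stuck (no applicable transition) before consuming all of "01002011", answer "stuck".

(q_0, 01002011, Z)
  read 0, top Z: go to q_1, push CZ → (q_1, 1002011, CZ)
  read 1, top C: go to q_1, push D → (q_1, 002011, DZ)
  read 0, top D: go to q_1, push DA → (q_1, 02011, DAZ)
  read 0, top D: go to q_1, push DA → (q_1, 2011, DAAZ)
  read 2, top D: go to q_0, push CC → (q_0, 011, CCAAZ)
  read 0, top C: go to q_1, push DC → (q_1, 11, DCCAAZ)
  read 1, top D: go to q_0, push ε → (q_0, 1, CCAAZ)
No transition for (q_0, 1, top C); M blocks with input 1 remaining.

stuck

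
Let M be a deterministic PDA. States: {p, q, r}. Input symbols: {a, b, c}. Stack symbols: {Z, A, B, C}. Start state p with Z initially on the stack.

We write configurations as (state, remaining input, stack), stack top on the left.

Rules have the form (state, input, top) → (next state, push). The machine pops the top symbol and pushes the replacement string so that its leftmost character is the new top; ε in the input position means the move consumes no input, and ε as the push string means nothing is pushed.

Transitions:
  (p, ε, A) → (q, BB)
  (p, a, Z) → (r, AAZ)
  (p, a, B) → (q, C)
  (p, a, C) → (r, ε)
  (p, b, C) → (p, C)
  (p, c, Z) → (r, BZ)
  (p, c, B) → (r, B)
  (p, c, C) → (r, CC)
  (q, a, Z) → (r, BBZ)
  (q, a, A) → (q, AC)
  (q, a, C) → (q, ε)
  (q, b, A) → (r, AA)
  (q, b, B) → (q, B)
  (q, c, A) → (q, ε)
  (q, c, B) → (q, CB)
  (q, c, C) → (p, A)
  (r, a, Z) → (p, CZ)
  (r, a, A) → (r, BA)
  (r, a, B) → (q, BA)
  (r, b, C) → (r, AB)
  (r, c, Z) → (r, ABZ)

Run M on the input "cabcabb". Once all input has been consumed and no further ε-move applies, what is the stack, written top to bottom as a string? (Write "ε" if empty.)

BAZ

(p, cabcabb, Z) ⊢ (r, abcabb, BZ) ⊢ (q, bcabb, BAZ) ⊢ (q, cabb, BAZ) ⊢ (q, abb, CBAZ) ⊢ (q, bb, BAZ) ⊢ (q, b, BAZ) ⊢ (q, ε, BAZ)
All input consumed in state q with stack BAZ.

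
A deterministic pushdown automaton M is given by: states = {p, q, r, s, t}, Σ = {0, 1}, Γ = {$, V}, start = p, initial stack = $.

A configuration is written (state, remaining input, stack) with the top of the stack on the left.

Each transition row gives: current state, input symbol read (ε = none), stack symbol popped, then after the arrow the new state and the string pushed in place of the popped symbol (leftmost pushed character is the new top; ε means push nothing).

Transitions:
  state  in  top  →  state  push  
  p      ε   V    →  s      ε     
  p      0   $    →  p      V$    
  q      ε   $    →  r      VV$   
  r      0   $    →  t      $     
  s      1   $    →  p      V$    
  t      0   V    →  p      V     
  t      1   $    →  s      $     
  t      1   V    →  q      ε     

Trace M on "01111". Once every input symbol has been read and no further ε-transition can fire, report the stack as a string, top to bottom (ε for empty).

$

(p, 01111, $) ⊢ (p, 1111, V$) ⊢ (s, 1111, $) ⊢ (p, 111, V$) ⊢ (s, 111, $) ⊢ (p, 11, V$) ⊢ (s, 11, $) ⊢ (p, 1, V$) ⊢ (s, 1, $) ⊢ (p, ε, V$) ⊢ (s, ε, $)
All input consumed in state s with stack $.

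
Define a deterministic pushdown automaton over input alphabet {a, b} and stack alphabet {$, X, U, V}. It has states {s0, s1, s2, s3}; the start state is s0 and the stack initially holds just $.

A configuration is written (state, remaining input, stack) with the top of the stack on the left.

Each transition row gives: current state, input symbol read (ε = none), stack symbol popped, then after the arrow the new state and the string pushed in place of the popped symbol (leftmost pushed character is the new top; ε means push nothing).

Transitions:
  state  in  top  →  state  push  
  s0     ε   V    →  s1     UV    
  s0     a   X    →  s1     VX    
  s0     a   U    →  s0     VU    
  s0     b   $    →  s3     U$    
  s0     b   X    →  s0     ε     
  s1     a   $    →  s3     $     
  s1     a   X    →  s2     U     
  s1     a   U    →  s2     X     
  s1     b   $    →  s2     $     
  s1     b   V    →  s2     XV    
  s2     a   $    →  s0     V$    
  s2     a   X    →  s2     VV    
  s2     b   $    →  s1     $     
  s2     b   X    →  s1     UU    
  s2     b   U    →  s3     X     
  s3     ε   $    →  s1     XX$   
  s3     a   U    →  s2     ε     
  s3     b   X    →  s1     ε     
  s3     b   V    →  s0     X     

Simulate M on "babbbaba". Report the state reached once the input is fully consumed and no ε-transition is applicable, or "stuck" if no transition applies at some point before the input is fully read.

(s0, babbbaba, $)
  read b, top $: go to s3, push U$ → (s3, abbbaba, U$)
  read a, top U: go to s2, push ε → (s2, bbbaba, $)
  read b, top $: go to s1, push $ → (s1, bbaba, $)
  read b, top $: go to s2, push $ → (s2, baba, $)
  read b, top $: go to s1, push $ → (s1, aba, $)
  read a, top $: go to s3, push $ → (s3, ba, $)
  ε-move, top $: go to s1, push XX$ → (s1, ba, XX$)
No transition for (s1, b, top X); M blocks with input ba remaining.

stuck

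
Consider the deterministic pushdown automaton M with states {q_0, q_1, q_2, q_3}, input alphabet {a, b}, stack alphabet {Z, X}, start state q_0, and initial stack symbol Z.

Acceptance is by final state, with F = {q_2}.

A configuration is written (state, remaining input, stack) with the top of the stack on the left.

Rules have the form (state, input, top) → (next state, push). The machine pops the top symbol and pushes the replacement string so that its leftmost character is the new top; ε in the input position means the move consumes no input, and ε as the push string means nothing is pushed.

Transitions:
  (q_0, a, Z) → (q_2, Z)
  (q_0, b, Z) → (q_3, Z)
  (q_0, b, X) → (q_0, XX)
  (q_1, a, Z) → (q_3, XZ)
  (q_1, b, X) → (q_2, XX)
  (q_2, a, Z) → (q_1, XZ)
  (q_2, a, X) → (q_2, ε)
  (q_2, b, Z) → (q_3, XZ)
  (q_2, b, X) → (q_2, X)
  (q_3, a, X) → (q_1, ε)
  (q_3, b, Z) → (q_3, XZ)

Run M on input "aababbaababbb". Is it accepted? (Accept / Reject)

(q_0, aababbaababbb, Z)
  read a, top Z: go to q_2, push Z → (q_2, ababbaababbb, Z)
  read a, top Z: go to q_1, push XZ → (q_1, babbaababbb, XZ)
  read b, top X: go to q_2, push XX → (q_2, abbaababbb, XXZ)
  read a, top X: go to q_2, push ε → (q_2, bbaababbb, XZ)
  read b, top X: go to q_2, push X → (q_2, baababbb, XZ)
  read b, top X: go to q_2, push X → (q_2, aababbb, XZ)
  read a, top X: go to q_2, push ε → (q_2, ababbb, Z)
  read a, top Z: go to q_1, push XZ → (q_1, babbb, XZ)
  read b, top X: go to q_2, push XX → (q_2, abbb, XXZ)
  read a, top X: go to q_2, push ε → (q_2, bbb, XZ)
  read b, top X: go to q_2, push X → (q_2, bb, XZ)
  read b, top X: go to q_2, push X → (q_2, b, XZ)
  read b, top X: go to q_2, push X → (q_2, ε, XZ)
All input consumed; state q_2 ∈ F.

Accept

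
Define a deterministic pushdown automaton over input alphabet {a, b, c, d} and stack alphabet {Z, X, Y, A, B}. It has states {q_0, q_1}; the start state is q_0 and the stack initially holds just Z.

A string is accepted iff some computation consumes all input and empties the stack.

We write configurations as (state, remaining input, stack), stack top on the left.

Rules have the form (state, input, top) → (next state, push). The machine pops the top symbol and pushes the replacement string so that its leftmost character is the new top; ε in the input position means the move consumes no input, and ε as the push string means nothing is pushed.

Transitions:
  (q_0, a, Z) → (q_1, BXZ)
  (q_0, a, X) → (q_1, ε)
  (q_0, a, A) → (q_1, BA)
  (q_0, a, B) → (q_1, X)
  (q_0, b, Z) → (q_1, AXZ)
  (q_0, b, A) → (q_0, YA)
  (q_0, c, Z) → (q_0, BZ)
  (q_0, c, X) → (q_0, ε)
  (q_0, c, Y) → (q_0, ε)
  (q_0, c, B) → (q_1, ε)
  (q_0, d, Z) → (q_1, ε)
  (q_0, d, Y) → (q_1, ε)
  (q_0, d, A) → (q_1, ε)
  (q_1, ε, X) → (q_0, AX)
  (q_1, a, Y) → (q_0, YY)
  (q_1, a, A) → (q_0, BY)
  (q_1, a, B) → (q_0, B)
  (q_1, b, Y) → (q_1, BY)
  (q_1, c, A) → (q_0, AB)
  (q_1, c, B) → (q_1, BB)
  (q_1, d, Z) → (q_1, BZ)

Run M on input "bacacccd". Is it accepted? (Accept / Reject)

(q_0, bacacccd, Z)
  read b, top Z: go to q_1, push AXZ → (q_1, acacccd, AXZ)
  read a, top A: go to q_0, push BY → (q_0, cacccd, BYXZ)
  read c, top B: go to q_1, push ε → (q_1, acccd, YXZ)
  read a, top Y: go to q_0, push YY → (q_0, cccd, YYXZ)
  read c, top Y: go to q_0, push ε → (q_0, ccd, YXZ)
  read c, top Y: go to q_0, push ε → (q_0, cd, XZ)
  read c, top X: go to q_0, push ε → (q_0, d, Z)
  read d, top Z: go to q_1, push ε → (q_1, ε, ε)
All input consumed and the stack is empty.

Accept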